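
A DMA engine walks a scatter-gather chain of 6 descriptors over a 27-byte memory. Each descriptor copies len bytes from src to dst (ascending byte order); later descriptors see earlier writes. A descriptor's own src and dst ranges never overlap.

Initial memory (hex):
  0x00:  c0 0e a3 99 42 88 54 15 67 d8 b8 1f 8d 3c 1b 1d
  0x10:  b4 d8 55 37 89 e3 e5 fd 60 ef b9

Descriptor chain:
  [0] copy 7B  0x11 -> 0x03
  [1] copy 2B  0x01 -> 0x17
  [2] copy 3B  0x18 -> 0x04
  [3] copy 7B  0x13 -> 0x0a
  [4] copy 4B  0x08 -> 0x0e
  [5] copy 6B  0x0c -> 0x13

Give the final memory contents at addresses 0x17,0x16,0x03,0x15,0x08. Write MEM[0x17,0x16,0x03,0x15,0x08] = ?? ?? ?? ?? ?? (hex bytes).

  after D0: wrote 7B at 0x03 = d8553789e3e5fd
  after D1: wrote 2B at 0x17 = 0ea3
  after D2: wrote 3B at 0x04 = a3efb9
  after D3: wrote 7B at 0x0a = 3789e3e50ea3ef
  after D4: wrote 4B at 0x0e = e5fd3789
  after D5: wrote 6B at 0x13 = e3e5e5fd3789
query mem[0x17]=0x37, mem[0x16]=0xfd, mem[0x03]=0xd8, mem[0x15]=0xe5, mem[0x08]=0xe5

MEM[0x17,0x16,0x03,0x15,0x08] = 37 fd d8 e5 e5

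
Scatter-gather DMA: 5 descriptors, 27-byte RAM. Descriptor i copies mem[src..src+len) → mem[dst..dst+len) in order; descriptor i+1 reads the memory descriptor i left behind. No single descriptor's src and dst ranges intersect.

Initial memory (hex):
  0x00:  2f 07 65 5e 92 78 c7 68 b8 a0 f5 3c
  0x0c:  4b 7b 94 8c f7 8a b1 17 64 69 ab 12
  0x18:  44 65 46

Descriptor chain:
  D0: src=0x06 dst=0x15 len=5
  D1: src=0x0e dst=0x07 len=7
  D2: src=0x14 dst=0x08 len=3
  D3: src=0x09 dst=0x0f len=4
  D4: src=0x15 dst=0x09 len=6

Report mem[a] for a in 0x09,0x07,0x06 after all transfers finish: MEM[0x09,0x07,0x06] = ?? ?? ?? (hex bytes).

MEM[0x09,0x07,0x06] = c7 94 c7

  after D0: wrote 5B at 0x15 = c768b8a0f5
  after D1: wrote 7B at 0x07 = 948cf78ab11764
  after D2: wrote 3B at 0x08 = 64c768
  after D3: wrote 4B at 0x0f = c768b117
  after D4: wrote 6B at 0x09 = c768b8a0f546
query mem[0x09]=0xc7, mem[0x07]=0x94, mem[0x06]=0xc7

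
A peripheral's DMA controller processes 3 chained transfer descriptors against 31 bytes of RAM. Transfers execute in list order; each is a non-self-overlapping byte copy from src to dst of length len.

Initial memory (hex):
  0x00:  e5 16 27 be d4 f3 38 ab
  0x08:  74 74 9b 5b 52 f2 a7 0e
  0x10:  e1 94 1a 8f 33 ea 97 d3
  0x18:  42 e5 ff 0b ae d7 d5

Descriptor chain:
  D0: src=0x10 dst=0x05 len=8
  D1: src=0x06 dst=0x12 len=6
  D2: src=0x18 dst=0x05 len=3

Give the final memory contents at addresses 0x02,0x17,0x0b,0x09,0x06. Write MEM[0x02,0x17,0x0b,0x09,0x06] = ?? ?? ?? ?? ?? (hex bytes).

MEM[0x02,0x17,0x0b,0x09,0x06] = 27 97 97 33 e5

  after D0: wrote 8B at 0x05 = e1941a8f33ea97d3
  after D1: wrote 6B at 0x12 = 941a8f33ea97
  after D2: wrote 3B at 0x05 = 42e5ff
query mem[0x02]=0x27, mem[0x17]=0x97, mem[0x0b]=0x97, mem[0x09]=0x33, mem[0x06]=0xe5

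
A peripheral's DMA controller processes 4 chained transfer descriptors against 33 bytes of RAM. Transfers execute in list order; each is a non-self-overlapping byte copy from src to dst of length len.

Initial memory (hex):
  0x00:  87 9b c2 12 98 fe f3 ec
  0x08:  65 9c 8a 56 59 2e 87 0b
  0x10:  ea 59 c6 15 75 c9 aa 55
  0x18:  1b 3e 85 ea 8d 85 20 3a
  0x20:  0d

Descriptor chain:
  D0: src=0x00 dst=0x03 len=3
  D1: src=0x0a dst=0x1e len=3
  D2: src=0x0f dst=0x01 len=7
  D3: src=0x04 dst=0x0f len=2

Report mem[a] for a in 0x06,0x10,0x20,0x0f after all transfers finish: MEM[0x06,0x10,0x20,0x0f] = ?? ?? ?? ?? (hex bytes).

#0 dst[0x03+3] := {0x87,0x9b,0xc2}
#1 dst[0x1e+3] := {0x8a,0x56,0x59}
#2 dst[0x01+7] := {0x0b,0xea,0x59,0xc6,0x15,0x75,0xc9}
#3 dst[0x0f+2] := {0xc6,0x15}
query mem[0x06]=0x75, mem[0x10]=0x15, mem[0x20]=0x59, mem[0x0f]=0xc6

MEM[0x06,0x10,0x20,0x0f] = 75 15 59 c6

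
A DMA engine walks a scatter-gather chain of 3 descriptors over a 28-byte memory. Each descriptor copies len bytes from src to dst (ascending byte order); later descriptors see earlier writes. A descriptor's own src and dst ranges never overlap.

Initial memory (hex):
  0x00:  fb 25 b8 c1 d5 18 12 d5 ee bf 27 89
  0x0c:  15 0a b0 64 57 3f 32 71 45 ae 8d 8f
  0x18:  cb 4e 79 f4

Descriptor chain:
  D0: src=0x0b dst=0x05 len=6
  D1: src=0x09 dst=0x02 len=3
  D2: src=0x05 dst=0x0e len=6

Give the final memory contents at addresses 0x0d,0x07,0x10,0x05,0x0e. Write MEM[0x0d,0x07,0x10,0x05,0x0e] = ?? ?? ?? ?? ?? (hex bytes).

MEM[0x0d,0x07,0x10,0x05,0x0e] = 0a 0a 0a 89 89

#0 dst[0x05+6] := {0x89,0x15,0x0a,0xb0,0x64,0x57}
#1 dst[0x02+3] := {0x64,0x57,0x89}
#2 dst[0x0e+6] := {0x89,0x15,0x0a,0xb0,0x64,0x57}
query mem[0x0d]=0x0a, mem[0x07]=0x0a, mem[0x10]=0x0a, mem[0x05]=0x89, mem[0x0e]=0x89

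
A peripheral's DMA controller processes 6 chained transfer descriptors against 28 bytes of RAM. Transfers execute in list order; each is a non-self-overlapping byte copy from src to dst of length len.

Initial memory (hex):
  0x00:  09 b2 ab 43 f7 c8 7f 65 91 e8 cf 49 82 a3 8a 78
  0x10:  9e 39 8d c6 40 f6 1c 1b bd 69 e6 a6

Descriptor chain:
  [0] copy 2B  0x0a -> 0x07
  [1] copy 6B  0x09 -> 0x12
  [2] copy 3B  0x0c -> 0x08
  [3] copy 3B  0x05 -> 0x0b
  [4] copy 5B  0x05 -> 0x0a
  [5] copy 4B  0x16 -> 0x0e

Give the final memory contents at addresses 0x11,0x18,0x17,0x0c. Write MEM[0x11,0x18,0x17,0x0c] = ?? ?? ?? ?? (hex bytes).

MEM[0x11,0x18,0x17,0x0c] = 69 bd 8a cf

D0: mem[0x07..0x08] <- [cf 49]
D1: mem[0x12..0x17] <- [e8 cf 49 82 a3 8a]
D2: mem[0x08..0x0a] <- [82 a3 8a]
D3: mem[0x0b..0x0d] <- [c8 7f cf]
D4: mem[0x0a..0x0e] <- [c8 7f cf 82 a3]
D5: mem[0x0e..0x11] <- [a3 8a bd 69]
query mem[0x11]=0x69, mem[0x18]=0xbd, mem[0x17]=0x8a, mem[0x0c]=0xcf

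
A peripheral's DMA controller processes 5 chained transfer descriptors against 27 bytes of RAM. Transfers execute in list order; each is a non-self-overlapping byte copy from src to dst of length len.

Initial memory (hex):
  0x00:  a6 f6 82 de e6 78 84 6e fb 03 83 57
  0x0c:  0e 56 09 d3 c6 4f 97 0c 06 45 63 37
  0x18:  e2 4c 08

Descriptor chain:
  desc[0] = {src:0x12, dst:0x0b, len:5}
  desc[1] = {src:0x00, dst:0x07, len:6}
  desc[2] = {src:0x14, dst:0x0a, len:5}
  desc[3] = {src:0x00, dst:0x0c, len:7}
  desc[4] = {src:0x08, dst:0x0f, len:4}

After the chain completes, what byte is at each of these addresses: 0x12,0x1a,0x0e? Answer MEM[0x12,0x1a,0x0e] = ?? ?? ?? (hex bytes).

MEM[0x12,0x1a,0x0e] = 45 08 82

[0] 0x12->0x0b len=5 : 97 0c 06 45 63
[1] 0x00->0x07 len=6 : a6 f6 82 de e6 78
[2] 0x14->0x0a len=5 : 06 45 63 37 e2
[3] 0x00->0x0c len=7 : a6 f6 82 de e6 78 84
[4] 0x08->0x0f len=4 : f6 82 06 45
query mem[0x12]=0x45, mem[0x1a]=0x08, mem[0x0e]=0x82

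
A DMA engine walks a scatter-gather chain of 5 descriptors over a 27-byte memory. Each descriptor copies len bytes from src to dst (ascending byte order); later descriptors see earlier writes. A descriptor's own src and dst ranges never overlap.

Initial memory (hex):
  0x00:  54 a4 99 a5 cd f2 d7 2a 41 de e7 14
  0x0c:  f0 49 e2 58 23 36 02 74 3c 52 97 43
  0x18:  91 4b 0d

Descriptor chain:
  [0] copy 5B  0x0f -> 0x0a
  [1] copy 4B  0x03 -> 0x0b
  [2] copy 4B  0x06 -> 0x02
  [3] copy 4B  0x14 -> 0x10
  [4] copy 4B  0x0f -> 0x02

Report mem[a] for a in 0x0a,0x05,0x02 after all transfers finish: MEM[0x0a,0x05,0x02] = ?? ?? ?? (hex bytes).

#0 dst[0x0a+5] := {0x58,0x23,0x36,0x02,0x74}
#1 dst[0x0b+4] := {0xa5,0xcd,0xf2,0xd7}
#2 dst[0x02+4] := {0xd7,0x2a,0x41,0xde}
#3 dst[0x10+4] := {0x3c,0x52,0x97,0x43}
#4 dst[0x02+4] := {0x58,0x3c,0x52,0x97}
query mem[0x0a]=0x58, mem[0x05]=0x97, mem[0x02]=0x58

MEM[0x0a,0x05,0x02] = 58 97 58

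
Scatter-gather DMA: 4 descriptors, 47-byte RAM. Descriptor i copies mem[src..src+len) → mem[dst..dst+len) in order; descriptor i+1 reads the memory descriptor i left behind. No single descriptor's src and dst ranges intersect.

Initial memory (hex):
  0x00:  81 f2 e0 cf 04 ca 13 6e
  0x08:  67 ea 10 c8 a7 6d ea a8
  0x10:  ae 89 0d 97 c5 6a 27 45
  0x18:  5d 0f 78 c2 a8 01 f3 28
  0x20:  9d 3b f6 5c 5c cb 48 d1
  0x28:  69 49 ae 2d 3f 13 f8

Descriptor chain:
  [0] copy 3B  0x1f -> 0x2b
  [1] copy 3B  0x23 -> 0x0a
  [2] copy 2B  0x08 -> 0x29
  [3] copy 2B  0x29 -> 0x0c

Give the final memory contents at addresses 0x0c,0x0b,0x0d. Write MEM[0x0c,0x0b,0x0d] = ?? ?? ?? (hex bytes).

MEM[0x0c,0x0b,0x0d] = 67 5c ea

  after D0: wrote 3B at 0x2b = 289d3b
  after D1: wrote 3B at 0x0a = 5c5ccb
  after D2: wrote 2B at 0x29 = 67ea
  after D3: wrote 2B at 0x0c = 67ea
query mem[0x0c]=0x67, mem[0x0b]=0x5c, mem[0x0d]=0xea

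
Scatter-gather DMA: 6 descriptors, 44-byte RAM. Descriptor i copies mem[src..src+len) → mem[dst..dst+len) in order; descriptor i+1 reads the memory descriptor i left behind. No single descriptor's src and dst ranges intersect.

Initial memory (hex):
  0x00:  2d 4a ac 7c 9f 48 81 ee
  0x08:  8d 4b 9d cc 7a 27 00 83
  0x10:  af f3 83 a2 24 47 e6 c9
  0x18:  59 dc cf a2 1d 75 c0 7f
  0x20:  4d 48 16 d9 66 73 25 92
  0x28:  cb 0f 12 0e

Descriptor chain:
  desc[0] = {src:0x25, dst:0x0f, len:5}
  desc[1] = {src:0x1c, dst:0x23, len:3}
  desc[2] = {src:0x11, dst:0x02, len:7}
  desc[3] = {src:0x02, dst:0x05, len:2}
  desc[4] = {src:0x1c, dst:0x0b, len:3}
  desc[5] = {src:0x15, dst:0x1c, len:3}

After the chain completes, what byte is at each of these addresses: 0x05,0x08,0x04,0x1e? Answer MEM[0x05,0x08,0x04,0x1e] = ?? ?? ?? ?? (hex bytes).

D0: mem[0x0f..0x13] <- [73 25 92 cb 0f]
D1: mem[0x23..0x25] <- [1d 75 c0]
D2: mem[0x02..0x08] <- [92 cb 0f 24 47 e6 c9]
D3: mem[0x05..0x06] <- [92 cb]
D4: mem[0x0b..0x0d] <- [1d 75 c0]
D5: mem[0x1c..0x1e] <- [47 e6 c9]
query mem[0x05]=0x92, mem[0x08]=0xc9, mem[0x04]=0x0f, mem[0x1e]=0xc9

MEM[0x05,0x08,0x04,0x1e] = 92 c9 0f c9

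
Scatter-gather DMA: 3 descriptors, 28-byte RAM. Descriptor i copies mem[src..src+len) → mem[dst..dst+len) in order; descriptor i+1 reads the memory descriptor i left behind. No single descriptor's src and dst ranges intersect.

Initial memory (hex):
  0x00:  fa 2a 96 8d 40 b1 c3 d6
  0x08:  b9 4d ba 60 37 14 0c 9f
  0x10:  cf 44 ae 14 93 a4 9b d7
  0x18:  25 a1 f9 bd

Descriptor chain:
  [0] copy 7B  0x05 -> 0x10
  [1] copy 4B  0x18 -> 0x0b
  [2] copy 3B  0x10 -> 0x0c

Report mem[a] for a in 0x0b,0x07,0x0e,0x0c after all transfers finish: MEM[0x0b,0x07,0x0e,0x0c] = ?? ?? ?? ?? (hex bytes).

#0 dst[0x10+7] := {0xb1,0xc3,0xd6,0xb9,0x4d,0xba,0x60}
#1 dst[0x0b+4] := {0x25,0xa1,0xf9,0xbd}
#2 dst[0x0c+3] := {0xb1,0xc3,0xd6}
query mem[0x0b]=0x25, mem[0x07]=0xd6, mem[0x0e]=0xd6, mem[0x0c]=0xb1

MEM[0x0b,0x07,0x0e,0x0c] = 25 d6 d6 b1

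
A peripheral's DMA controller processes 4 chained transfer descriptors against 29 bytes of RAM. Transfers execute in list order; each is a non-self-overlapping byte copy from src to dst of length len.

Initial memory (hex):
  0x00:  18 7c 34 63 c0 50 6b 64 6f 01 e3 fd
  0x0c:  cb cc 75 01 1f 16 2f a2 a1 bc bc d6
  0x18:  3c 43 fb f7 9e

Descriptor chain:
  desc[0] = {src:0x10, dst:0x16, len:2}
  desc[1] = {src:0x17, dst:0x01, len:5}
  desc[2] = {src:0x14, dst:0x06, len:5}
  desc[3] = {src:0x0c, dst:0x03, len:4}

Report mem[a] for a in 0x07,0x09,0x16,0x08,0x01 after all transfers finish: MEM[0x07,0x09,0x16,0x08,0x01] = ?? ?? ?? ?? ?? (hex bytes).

[0] 0x10->0x16 len=2 : 1f 16
[1] 0x17->0x01 len=5 : 16 3c 43 fb f7
[2] 0x14->0x06 len=5 : a1 bc 1f 16 3c
[3] 0x0c->0x03 len=4 : cb cc 75 01
query mem[0x07]=0xbc, mem[0x09]=0x16, mem[0x16]=0x1f, mem[0x08]=0x1f, mem[0x01]=0x16

MEM[0x07,0x09,0x16,0x08,0x01] = bc 16 1f 1f 16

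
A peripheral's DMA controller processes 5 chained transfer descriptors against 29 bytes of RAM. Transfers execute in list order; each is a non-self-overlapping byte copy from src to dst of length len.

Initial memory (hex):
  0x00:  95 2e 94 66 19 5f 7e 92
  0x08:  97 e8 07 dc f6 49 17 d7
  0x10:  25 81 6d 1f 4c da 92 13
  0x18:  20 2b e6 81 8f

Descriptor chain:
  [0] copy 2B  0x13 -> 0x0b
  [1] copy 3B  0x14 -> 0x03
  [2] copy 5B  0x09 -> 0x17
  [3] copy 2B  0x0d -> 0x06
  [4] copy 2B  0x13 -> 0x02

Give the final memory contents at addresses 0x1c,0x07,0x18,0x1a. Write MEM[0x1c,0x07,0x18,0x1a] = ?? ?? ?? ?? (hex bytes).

MEM[0x1c,0x07,0x18,0x1a] = 8f 17 07 4c

  after D0: wrote 2B at 0x0b = 1f4c
  after D1: wrote 3B at 0x03 = 4cda92
  after D2: wrote 5B at 0x17 = e8071f4c49
  after D3: wrote 2B at 0x06 = 4917
  after D4: wrote 2B at 0x02 = 1f4c
query mem[0x1c]=0x8f, mem[0x07]=0x17, mem[0x18]=0x07, mem[0x1a]=0x4c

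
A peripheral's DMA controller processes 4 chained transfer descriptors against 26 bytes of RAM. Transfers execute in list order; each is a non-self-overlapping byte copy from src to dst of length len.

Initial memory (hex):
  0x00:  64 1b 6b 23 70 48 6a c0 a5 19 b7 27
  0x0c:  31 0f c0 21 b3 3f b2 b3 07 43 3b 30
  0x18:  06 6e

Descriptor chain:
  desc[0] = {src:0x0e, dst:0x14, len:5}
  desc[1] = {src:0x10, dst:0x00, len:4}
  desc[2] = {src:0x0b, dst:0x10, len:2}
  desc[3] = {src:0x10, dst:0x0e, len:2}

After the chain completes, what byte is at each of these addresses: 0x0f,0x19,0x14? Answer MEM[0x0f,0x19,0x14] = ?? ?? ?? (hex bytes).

MEM[0x0f,0x19,0x14] = 31 6e c0

#0 dst[0x14+5] := {0xc0,0x21,0xb3,0x3f,0xb2}
#1 dst[0x00+4] := {0xb3,0x3f,0xb2,0xb3}
#2 dst[0x10+2] := {0x27,0x31}
#3 dst[0x0e+2] := {0x27,0x31}
query mem[0x0f]=0x31, mem[0x19]=0x6e, mem[0x14]=0xc0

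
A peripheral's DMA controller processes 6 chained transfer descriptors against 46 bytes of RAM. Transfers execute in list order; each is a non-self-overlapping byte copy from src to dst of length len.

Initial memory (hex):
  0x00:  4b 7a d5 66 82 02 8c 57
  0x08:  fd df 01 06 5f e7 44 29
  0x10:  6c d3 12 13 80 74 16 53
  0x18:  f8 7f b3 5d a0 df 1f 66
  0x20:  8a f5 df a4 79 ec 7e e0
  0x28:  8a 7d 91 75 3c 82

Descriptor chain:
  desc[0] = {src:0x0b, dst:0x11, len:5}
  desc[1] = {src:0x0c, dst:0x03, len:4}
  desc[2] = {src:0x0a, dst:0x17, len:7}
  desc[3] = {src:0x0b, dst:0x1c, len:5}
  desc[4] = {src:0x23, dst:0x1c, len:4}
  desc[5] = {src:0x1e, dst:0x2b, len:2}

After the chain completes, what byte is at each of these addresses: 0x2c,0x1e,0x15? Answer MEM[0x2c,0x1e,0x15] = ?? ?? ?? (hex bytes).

[0] 0x0b->0x11 len=5 : 06 5f e7 44 29
[1] 0x0c->0x03 len=4 : 5f e7 44 29
[2] 0x0a->0x17 len=7 : 01 06 5f e7 44 29 6c
[3] 0x0b->0x1c len=5 : 06 5f e7 44 29
[4] 0x23->0x1c len=4 : a4 79 ec 7e
[5] 0x1e->0x2b len=2 : ec 7e
query mem[0x2c]=0x7e, mem[0x1e]=0xec, mem[0x15]=0x29

MEM[0x2c,0x1e,0x15] = 7e ec 29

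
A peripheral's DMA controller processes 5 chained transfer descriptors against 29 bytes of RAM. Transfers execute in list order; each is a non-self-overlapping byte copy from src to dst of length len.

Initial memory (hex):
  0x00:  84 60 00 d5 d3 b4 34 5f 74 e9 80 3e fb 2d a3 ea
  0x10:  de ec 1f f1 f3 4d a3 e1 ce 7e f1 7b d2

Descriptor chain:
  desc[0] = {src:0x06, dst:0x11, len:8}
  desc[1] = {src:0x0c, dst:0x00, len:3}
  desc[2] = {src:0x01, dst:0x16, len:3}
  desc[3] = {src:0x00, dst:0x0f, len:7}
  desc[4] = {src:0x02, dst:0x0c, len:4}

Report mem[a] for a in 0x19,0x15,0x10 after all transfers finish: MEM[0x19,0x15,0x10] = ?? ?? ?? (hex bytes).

MEM[0x19,0x15,0x10] = 7e 34 2d

  after D0: wrote 8B at 0x11 = 345f74e9803efb2d
  after D1: wrote 3B at 0x00 = fb2da3
  after D2: wrote 3B at 0x16 = 2da3d5
  after D3: wrote 7B at 0x0f = fb2da3d5d3b434
  after D4: wrote 4B at 0x0c = a3d5d3b4
query mem[0x19]=0x7e, mem[0x15]=0x34, mem[0x10]=0x2d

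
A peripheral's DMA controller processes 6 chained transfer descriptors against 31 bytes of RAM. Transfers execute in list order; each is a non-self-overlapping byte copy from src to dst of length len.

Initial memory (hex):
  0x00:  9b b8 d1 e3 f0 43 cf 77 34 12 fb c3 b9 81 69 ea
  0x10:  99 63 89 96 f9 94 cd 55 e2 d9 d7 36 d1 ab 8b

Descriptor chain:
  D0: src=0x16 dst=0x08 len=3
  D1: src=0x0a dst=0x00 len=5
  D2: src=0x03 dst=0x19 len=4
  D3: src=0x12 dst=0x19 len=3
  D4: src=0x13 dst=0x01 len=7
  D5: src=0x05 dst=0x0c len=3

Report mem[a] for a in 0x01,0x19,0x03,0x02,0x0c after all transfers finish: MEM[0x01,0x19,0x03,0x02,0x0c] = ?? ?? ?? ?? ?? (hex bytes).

  after D0: wrote 3B at 0x08 = cd55e2
  after D1: wrote 5B at 0x00 = e2c3b98169
  after D2: wrote 4B at 0x19 = 816943cf
  after D3: wrote 3B at 0x19 = 8996f9
  after D4: wrote 7B at 0x01 = 96f994cd55e289
  after D5: wrote 3B at 0x0c = 55e289
query mem[0x01]=0x96, mem[0x19]=0x89, mem[0x03]=0x94, mem[0x02]=0xf9, mem[0x0c]=0x55

MEM[0x01,0x19,0x03,0x02,0x0c] = 96 89 94 f9 55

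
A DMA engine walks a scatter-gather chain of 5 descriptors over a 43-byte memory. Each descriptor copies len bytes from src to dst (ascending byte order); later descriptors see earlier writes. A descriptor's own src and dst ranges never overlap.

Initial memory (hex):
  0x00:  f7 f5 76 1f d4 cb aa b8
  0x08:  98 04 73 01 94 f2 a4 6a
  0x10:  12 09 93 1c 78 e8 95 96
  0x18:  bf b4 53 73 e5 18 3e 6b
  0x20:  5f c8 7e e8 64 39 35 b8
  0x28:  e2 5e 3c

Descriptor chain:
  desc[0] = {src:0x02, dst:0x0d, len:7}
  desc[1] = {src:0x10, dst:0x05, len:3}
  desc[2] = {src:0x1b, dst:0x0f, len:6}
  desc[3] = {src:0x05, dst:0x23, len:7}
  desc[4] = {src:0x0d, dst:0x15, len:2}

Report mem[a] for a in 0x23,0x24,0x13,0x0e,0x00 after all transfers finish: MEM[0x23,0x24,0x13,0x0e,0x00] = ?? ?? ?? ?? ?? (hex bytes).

  after D0: wrote 7B at 0x0d = 761fd4cbaab898
  after D1: wrote 3B at 0x05 = cbaab8
  after D2: wrote 6B at 0x0f = 73e5183e6b5f
  after D3: wrote 7B at 0x23 = cbaab898047301
  after D4: wrote 2B at 0x15 = 761f
query mem[0x23]=0xcb, mem[0x24]=0xaa, mem[0x13]=0x6b, mem[0x0e]=0x1f, mem[0x00]=0xf7

MEM[0x23,0x24,0x13,0x0e,0x00] = cb aa 6b 1f f7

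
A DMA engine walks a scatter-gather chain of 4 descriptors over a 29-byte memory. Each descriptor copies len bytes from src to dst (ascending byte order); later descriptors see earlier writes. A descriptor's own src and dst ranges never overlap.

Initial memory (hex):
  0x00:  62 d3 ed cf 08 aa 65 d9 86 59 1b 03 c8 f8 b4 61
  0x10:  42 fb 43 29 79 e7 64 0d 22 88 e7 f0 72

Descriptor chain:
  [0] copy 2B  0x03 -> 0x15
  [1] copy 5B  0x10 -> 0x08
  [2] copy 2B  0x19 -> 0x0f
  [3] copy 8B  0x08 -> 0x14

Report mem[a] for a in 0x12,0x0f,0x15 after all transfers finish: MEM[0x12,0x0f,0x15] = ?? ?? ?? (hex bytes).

MEM[0x12,0x0f,0x15] = 43 88 fb

[0] 0x03->0x15 len=2 : cf 08
[1] 0x10->0x08 len=5 : 42 fb 43 29 79
[2] 0x19->0x0f len=2 : 88 e7
[3] 0x08->0x14 len=8 : 42 fb 43 29 79 f8 b4 88
query mem[0x12]=0x43, mem[0x0f]=0x88, mem[0x15]=0xfb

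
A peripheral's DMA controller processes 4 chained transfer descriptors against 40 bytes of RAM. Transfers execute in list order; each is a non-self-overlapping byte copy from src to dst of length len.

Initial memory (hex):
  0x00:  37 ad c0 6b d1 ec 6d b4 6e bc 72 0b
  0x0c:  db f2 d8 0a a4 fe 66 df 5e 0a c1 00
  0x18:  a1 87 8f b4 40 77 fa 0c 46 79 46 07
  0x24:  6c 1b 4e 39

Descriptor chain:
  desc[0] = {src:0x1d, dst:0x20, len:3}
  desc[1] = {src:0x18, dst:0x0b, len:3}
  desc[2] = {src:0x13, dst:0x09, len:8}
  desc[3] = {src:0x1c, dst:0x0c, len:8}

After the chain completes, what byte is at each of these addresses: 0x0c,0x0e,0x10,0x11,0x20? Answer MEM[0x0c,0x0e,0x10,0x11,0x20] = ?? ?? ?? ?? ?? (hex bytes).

MEM[0x0c,0x0e,0x10,0x11,0x20] = 40 fa 77 fa 77

[0] 0x1d->0x20 len=3 : 77 fa 0c
[1] 0x18->0x0b len=3 : a1 87 8f
[2] 0x13->0x09 len=8 : df 5e 0a c1 00 a1 87 8f
[3] 0x1c->0x0c len=8 : 40 77 fa 0c 77 fa 0c 07
query mem[0x0c]=0x40, mem[0x0e]=0xfa, mem[0x10]=0x77, mem[0x11]=0xfa, mem[0x20]=0x77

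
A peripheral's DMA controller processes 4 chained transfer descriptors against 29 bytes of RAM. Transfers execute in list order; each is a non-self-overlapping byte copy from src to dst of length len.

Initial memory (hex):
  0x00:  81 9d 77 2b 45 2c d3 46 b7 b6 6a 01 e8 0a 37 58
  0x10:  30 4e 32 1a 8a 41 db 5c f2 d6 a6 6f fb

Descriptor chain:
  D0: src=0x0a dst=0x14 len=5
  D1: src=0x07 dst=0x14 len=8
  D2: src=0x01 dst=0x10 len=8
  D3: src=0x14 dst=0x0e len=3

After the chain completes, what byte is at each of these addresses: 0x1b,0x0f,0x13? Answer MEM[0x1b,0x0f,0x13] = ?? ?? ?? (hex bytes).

MEM[0x1b,0x0f,0x13] = 37 d3 45

D0: mem[0x14..0x18] <- [6a 01 e8 0a 37]
D1: mem[0x14..0x1b] <- [46 b7 b6 6a 01 e8 0a 37]
D2: mem[0x10..0x17] <- [9d 77 2b 45 2c d3 46 b7]
D3: mem[0x0e..0x10] <- [2c d3 46]
query mem[0x1b]=0x37, mem[0x0f]=0xd3, mem[0x13]=0x45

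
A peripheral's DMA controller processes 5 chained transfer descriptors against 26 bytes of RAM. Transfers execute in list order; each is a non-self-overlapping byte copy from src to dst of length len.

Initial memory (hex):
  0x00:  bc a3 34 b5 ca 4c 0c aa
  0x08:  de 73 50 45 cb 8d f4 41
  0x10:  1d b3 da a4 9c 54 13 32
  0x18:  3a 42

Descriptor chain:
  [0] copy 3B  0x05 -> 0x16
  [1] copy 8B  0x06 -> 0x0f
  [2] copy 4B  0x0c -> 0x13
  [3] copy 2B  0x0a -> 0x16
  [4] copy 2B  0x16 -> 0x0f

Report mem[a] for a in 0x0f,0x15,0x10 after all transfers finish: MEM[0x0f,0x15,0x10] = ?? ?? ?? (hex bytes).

MEM[0x0f,0x15,0x10] = 50 f4 45

[0] 0x05->0x16 len=3 : 4c 0c aa
[1] 0x06->0x0f len=8 : 0c aa de 73 50 45 cb 8d
[2] 0x0c->0x13 len=4 : cb 8d f4 0c
[3] 0x0a->0x16 len=2 : 50 45
[4] 0x16->0x0f len=2 : 50 45
query mem[0x0f]=0x50, mem[0x15]=0xf4, mem[0x10]=0x45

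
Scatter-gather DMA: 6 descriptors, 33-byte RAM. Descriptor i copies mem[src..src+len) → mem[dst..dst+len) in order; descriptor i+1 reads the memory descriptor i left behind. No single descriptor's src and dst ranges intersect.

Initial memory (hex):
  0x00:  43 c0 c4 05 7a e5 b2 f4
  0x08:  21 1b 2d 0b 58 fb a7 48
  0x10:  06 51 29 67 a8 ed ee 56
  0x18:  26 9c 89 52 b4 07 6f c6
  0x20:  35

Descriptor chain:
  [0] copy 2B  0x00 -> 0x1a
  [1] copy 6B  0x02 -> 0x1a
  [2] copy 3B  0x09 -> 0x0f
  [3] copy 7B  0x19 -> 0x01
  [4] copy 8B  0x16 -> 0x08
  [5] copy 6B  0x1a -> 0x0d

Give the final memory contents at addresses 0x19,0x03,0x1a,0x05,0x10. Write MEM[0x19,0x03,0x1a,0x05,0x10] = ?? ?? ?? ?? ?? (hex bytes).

MEM[0x19,0x03,0x1a,0x05,0x10] = 9c 05 c4 e5 e5

#0 dst[0x1a+2] := {0x43,0xc0}
#1 dst[0x1a+6] := {0xc4,0x05,0x7a,0xe5,0xb2,0xf4}
#2 dst[0x0f+3] := {0x1b,0x2d,0x0b}
#3 dst[0x01+7] := {0x9c,0xc4,0x05,0x7a,0xe5,0xb2,0xf4}
#4 dst[0x08+8] := {0xee,0x56,0x26,0x9c,0xc4,0x05,0x7a,0xe5}
#5 dst[0x0d+6] := {0xc4,0x05,0x7a,0xe5,0xb2,0xf4}
query mem[0x19]=0x9c, mem[0x03]=0x05, mem[0x1a]=0xc4, mem[0x05]=0xe5, mem[0x10]=0xe5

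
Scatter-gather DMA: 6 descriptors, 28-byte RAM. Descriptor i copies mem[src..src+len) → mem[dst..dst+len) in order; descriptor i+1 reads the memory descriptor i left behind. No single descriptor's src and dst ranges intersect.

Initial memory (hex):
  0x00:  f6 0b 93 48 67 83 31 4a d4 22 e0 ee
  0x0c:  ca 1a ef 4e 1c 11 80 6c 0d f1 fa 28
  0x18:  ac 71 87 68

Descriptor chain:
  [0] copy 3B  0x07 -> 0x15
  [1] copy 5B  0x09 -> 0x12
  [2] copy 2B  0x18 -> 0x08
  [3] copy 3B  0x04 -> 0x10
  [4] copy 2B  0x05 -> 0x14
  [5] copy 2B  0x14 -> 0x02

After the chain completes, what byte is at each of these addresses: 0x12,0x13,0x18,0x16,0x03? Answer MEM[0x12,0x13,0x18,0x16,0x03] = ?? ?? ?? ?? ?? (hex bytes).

  after D0: wrote 3B at 0x15 = 4ad422
  after D1: wrote 5B at 0x12 = 22e0eeca1a
  after D2: wrote 2B at 0x08 = ac71
  after D3: wrote 3B at 0x10 = 678331
  after D4: wrote 2B at 0x14 = 8331
  after D5: wrote 2B at 0x02 = 8331
query mem[0x12]=0x31, mem[0x13]=0xe0, mem[0x18]=0xac, mem[0x16]=0x1a, mem[0x03]=0x31

MEM[0x12,0x13,0x18,0x16,0x03] = 31 e0 ac 1a 31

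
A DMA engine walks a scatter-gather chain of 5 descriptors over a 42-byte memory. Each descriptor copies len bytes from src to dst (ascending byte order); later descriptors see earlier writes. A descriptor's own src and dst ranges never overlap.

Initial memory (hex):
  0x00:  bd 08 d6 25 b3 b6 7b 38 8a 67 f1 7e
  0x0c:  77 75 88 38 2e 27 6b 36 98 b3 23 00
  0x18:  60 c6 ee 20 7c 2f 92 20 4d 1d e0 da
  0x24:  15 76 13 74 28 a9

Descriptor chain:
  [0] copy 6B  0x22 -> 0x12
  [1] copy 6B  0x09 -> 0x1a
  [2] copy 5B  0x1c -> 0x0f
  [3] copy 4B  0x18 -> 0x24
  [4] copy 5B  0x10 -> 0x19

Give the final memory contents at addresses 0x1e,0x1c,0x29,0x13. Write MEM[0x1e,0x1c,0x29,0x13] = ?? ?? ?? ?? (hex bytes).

[0] 0x22->0x12 len=6 : e0 da 15 76 13 74
[1] 0x09->0x1a len=6 : 67 f1 7e 77 75 88
[2] 0x1c->0x0f len=5 : 7e 77 75 88 4d
[3] 0x18->0x24 len=4 : 60 c6 67 f1
[4] 0x10->0x19 len=5 : 77 75 88 4d 15
query mem[0x1e]=0x75, mem[0x1c]=0x4d, mem[0x29]=0xa9, mem[0x13]=0x4d

MEM[0x1e,0x1c,0x29,0x13] = 75 4d a9 4d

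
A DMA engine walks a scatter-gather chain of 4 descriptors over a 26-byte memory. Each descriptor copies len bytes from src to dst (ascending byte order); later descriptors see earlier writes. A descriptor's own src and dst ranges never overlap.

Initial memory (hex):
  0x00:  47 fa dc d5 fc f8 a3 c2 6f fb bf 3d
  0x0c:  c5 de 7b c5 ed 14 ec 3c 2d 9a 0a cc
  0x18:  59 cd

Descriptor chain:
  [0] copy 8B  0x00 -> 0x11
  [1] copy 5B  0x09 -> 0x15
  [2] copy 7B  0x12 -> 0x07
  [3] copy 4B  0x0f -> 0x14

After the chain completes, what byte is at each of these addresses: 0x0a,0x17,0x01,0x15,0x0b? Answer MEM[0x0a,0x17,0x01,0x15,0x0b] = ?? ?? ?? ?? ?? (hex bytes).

MEM[0x0a,0x17,0x01,0x15,0x0b] = fb fa fa ed bf

[0] 0x00->0x11 len=8 : 47 fa dc d5 fc f8 a3 c2
[1] 0x09->0x15 len=5 : fb bf 3d c5 de
[2] 0x12->0x07 len=7 : fa dc d5 fb bf 3d c5
[3] 0x0f->0x14 len=4 : c5 ed 47 fa
query mem[0x0a]=0xfb, mem[0x17]=0xfa, mem[0x01]=0xfa, mem[0x15]=0xed, mem[0x0b]=0xbf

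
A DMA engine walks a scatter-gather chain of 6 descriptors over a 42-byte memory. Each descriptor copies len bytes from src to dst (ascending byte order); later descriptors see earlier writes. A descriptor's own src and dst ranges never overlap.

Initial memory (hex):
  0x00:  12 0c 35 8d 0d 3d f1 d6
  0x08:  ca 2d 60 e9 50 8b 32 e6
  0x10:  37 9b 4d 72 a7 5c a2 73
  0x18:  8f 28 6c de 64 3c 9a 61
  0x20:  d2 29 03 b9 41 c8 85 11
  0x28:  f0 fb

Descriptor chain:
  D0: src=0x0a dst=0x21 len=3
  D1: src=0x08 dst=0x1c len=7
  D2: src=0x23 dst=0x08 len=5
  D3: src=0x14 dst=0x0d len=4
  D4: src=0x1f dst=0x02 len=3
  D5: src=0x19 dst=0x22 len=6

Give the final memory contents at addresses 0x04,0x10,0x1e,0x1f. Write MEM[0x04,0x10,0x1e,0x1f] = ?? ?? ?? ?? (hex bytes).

MEM[0x04,0x10,0x1e,0x1f] = 8b 73 60 e9

#0 dst[0x21+3] := {0x60,0xe9,0x50}
#1 dst[0x1c+7] := {0xca,0x2d,0x60,0xe9,0x50,0x8b,0x32}
#2 dst[0x08+5] := {0x50,0x41,0xc8,0x85,0x11}
#3 dst[0x0d+4] := {0xa7,0x5c,0xa2,0x73}
#4 dst[0x02+3] := {0xe9,0x50,0x8b}
#5 dst[0x22+6] := {0x28,0x6c,0xde,0xca,0x2d,0x60}
query mem[0x04]=0x8b, mem[0x10]=0x73, mem[0x1e]=0x60, mem[0x1f]=0xe9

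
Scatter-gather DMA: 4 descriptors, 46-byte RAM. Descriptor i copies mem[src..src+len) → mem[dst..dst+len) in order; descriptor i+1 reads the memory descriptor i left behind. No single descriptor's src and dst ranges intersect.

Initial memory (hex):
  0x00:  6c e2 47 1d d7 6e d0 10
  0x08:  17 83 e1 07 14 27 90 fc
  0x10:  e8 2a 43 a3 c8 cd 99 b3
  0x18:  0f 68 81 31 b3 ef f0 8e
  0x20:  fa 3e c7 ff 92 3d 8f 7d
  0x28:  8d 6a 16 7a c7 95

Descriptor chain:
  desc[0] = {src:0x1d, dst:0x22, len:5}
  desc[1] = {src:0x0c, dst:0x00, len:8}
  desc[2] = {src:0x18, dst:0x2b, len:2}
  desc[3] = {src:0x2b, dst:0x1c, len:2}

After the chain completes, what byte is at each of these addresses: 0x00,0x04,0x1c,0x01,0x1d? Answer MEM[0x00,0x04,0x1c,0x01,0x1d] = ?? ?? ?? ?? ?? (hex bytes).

MEM[0x00,0x04,0x1c,0x01,0x1d] = 14 e8 0f 27 68

D0: mem[0x22..0x26] <- [ef f0 8e fa 3e]
D1: mem[0x00..0x07] <- [14 27 90 fc e8 2a 43 a3]
D2: mem[0x2b..0x2c] <- [0f 68]
D3: mem[0x1c..0x1d] <- [0f 68]
query mem[0x00]=0x14, mem[0x04]=0xe8, mem[0x1c]=0x0f, mem[0x01]=0x27, mem[0x1d]=0x68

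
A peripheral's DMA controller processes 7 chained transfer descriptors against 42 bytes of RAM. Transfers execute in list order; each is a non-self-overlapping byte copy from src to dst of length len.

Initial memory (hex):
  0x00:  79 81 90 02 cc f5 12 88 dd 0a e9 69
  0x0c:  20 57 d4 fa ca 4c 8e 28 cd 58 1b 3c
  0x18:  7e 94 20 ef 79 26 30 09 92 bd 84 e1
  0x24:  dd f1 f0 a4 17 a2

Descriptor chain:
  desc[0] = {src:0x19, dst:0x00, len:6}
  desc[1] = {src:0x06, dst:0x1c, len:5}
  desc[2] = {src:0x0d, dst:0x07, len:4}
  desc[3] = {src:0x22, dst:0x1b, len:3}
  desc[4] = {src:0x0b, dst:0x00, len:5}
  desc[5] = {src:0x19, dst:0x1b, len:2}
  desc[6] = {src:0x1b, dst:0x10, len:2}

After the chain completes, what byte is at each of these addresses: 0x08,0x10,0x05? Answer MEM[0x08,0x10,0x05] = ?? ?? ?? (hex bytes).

#0 dst[0x00+6] := {0x94,0x20,0xef,0x79,0x26,0x30}
#1 dst[0x1c+5] := {0x12,0x88,0xdd,0x0a,0xe9}
#2 dst[0x07+4] := {0x57,0xd4,0xfa,0xca}
#3 dst[0x1b+3] := {0x84,0xe1,0xdd}
#4 dst[0x00+5] := {0x69,0x20,0x57,0xd4,0xfa}
#5 dst[0x1b+2] := {0x94,0x20}
#6 dst[0x10+2] := {0x94,0x20}
query mem[0x08]=0xd4, mem[0x10]=0x94, mem[0x05]=0x30

MEM[0x08,0x10,0x05] = d4 94 30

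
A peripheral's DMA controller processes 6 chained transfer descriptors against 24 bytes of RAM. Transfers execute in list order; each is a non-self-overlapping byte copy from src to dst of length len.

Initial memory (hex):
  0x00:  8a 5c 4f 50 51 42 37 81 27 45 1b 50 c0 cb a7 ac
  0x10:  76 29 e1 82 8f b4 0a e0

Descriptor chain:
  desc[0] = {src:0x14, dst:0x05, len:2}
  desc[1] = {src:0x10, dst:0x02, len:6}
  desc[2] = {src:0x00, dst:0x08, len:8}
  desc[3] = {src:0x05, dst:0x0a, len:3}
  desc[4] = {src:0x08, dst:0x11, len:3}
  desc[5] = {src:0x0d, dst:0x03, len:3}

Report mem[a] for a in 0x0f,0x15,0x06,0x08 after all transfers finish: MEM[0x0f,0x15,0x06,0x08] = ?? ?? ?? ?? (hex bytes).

MEM[0x0f,0x15,0x06,0x08] = b4 b4 8f 8a

[0] 0x14->0x05 len=2 : 8f b4
[1] 0x10->0x02 len=6 : 76 29 e1 82 8f b4
[2] 0x00->0x08 len=8 : 8a 5c 76 29 e1 82 8f b4
[3] 0x05->0x0a len=3 : 82 8f b4
[4] 0x08->0x11 len=3 : 8a 5c 82
[5] 0x0d->0x03 len=3 : 82 8f b4
query mem[0x0f]=0xb4, mem[0x15]=0xb4, mem[0x06]=0x8f, mem[0x08]=0x8a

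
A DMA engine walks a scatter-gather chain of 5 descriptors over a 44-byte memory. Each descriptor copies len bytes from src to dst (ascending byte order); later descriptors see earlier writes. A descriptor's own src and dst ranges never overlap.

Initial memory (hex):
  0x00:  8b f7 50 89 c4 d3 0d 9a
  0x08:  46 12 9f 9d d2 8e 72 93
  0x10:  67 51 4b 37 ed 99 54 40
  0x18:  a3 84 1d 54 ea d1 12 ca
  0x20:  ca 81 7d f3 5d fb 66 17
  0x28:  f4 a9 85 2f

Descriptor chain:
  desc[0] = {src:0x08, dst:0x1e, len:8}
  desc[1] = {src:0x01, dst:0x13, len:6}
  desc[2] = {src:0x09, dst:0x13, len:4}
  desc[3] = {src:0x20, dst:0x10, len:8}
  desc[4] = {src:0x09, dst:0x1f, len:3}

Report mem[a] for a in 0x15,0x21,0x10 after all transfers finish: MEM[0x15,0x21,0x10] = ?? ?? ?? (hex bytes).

MEM[0x15,0x21,0x10] = 93 9d 9f

[0] 0x08->0x1e len=8 : 46 12 9f 9d d2 8e 72 93
[1] 0x01->0x13 len=6 : f7 50 89 c4 d3 0d
[2] 0x09->0x13 len=4 : 12 9f 9d d2
[3] 0x20->0x10 len=8 : 9f 9d d2 8e 72 93 66 17
[4] 0x09->0x1f len=3 : 12 9f 9d
query mem[0x15]=0x93, mem[0x21]=0x9d, mem[0x10]=0x9f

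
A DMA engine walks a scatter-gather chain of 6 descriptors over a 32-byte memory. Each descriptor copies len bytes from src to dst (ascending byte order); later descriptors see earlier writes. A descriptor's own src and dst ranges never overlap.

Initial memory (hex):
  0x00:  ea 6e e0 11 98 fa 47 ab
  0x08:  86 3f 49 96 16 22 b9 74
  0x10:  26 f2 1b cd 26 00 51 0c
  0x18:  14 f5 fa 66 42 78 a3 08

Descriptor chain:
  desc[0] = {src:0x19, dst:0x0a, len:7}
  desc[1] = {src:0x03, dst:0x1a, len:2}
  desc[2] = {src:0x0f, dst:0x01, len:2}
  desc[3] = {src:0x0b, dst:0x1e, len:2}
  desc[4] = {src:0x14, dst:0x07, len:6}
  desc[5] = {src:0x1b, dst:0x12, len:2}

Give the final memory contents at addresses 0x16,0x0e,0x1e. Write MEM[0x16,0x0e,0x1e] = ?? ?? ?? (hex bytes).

  after D0: wrote 7B at 0x0a = f5fa664278a308
  after D1: wrote 2B at 0x1a = 1198
  after D2: wrote 2B at 0x01 = a308
  after D3: wrote 2B at 0x1e = fa66
  after D4: wrote 6B at 0x07 = 2600510c14f5
  after D5: wrote 2B at 0x12 = 9842
query mem[0x16]=0x51, mem[0x0e]=0x78, mem[0x1e]=0xfa

MEM[0x16,0x0e,0x1e] = 51 78 fa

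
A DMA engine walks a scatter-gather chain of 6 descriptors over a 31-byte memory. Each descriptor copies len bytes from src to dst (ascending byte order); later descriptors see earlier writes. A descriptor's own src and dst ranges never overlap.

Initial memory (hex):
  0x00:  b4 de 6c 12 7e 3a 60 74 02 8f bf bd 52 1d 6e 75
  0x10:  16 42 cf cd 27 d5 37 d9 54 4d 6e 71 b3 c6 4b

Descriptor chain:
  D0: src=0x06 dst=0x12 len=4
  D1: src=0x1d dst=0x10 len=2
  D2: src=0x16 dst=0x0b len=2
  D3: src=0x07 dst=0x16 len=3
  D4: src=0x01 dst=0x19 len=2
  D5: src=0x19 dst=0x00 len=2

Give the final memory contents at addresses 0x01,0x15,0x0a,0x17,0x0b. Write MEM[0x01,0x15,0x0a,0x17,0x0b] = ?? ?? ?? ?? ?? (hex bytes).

MEM[0x01,0x15,0x0a,0x17,0x0b] = 6c 8f bf 02 37

#0 dst[0x12+4] := {0x60,0x74,0x02,0x8f}
#1 dst[0x10+2] := {0xc6,0x4b}
#2 dst[0x0b+2] := {0x37,0xd9}
#3 dst[0x16+3] := {0x74,0x02,0x8f}
#4 dst[0x19+2] := {0xde,0x6c}
#5 dst[0x00+2] := {0xde,0x6c}
query mem[0x01]=0x6c, mem[0x15]=0x8f, mem[0x0a]=0xbf, mem[0x17]=0x02, mem[0x0b]=0x37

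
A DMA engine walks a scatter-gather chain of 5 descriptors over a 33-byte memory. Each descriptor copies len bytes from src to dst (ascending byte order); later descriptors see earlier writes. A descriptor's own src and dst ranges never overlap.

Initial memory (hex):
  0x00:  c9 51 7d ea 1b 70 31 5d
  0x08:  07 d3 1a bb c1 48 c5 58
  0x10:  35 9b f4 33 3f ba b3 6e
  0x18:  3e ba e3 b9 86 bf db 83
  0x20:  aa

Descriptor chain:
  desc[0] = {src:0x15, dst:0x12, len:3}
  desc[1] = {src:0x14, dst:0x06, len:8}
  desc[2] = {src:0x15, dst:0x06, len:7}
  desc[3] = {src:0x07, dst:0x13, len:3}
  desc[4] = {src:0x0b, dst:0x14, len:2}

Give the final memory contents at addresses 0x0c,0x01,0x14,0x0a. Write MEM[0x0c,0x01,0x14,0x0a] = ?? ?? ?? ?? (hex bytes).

  after D0: wrote 3B at 0x12 = bab36e
  after D1: wrote 8B at 0x06 = 6ebab36e3ebae3b9
  after D2: wrote 7B at 0x06 = bab36e3ebae3b9
  after D3: wrote 3B at 0x13 = b36e3e
  after D4: wrote 2B at 0x14 = e3b9
query mem[0x0c]=0xb9, mem[0x01]=0x51, mem[0x14]=0xe3, mem[0x0a]=0xba

MEM[0x0c,0x01,0x14,0x0a] = b9 51 e3 ba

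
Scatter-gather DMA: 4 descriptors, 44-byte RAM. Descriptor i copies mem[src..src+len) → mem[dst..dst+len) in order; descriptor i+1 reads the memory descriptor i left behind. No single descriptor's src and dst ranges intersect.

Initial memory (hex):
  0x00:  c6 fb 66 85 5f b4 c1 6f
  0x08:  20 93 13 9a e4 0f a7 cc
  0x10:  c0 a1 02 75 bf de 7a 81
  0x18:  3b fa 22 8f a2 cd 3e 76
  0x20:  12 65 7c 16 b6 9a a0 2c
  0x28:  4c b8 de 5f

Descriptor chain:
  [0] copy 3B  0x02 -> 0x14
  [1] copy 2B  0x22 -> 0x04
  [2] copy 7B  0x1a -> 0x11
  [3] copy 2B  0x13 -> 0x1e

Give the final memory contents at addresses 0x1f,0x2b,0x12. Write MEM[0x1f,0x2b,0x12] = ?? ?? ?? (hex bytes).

MEM[0x1f,0x2b,0x12] = cd 5f 8f

  after D0: wrote 3B at 0x14 = 66855f
  after D1: wrote 2B at 0x04 = 7c16
  after D2: wrote 7B at 0x11 = 228fa2cd3e7612
  after D3: wrote 2B at 0x1e = a2cd
query mem[0x1f]=0xcd, mem[0x2b]=0x5f, mem[0x12]=0x8f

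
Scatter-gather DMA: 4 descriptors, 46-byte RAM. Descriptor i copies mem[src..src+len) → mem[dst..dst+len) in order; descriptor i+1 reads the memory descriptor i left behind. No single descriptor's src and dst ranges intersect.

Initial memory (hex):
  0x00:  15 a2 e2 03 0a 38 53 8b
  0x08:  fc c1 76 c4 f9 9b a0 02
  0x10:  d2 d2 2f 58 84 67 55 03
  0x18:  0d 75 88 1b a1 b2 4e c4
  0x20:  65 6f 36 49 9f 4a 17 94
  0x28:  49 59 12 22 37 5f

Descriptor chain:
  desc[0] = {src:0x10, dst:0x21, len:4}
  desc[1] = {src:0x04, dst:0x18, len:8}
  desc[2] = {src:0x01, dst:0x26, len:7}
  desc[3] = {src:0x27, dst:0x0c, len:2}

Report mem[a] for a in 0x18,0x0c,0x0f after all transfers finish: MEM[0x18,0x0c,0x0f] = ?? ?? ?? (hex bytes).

  after D0: wrote 4B at 0x21 = d2d22f58
  after D1: wrote 8B at 0x18 = 0a38538bfcc176c4
  after D2: wrote 7B at 0x26 = a2e2030a38538b
  after D3: wrote 2B at 0x0c = e203
query mem[0x18]=0x0a, mem[0x0c]=0xe2, mem[0x0f]=0x02

MEM[0x18,0x0c,0x0f] = 0a e2 02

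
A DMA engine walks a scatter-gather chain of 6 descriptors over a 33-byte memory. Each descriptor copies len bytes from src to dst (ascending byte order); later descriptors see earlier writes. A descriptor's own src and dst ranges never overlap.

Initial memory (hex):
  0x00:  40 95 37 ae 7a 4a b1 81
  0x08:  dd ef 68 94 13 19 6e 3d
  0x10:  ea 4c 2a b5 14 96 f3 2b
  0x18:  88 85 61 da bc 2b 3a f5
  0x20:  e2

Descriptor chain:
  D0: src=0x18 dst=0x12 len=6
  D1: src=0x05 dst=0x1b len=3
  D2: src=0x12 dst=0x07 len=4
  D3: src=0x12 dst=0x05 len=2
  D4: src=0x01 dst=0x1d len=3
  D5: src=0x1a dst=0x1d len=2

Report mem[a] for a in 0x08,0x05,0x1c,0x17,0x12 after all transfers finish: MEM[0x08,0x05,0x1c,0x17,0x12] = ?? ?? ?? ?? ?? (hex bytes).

MEM[0x08,0x05,0x1c,0x17,0x12] = 85 88 b1 2b 88

#0 dst[0x12+6] := {0x88,0x85,0x61,0xda,0xbc,0x2b}
#1 dst[0x1b+3] := {0x4a,0xb1,0x81}
#2 dst[0x07+4] := {0x88,0x85,0x61,0xda}
#3 dst[0x05+2] := {0x88,0x85}
#4 dst[0x1d+3] := {0x95,0x37,0xae}
#5 dst[0x1d+2] := {0x61,0x4a}
query mem[0x08]=0x85, mem[0x05]=0x88, mem[0x1c]=0xb1, mem[0x17]=0x2b, mem[0x12]=0x88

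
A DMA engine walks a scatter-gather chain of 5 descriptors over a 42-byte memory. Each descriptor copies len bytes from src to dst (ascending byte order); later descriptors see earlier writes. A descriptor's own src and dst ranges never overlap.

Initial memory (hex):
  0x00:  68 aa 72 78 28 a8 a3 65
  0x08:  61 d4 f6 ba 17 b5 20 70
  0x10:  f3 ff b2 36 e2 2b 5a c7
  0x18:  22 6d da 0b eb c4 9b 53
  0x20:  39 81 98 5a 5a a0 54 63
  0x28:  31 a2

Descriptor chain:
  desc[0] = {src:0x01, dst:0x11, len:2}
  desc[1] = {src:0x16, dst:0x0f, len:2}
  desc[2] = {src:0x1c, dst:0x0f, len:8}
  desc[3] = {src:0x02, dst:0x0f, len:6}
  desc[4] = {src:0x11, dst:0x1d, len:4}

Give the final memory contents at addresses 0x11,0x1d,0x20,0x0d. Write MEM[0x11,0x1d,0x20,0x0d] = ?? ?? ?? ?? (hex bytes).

MEM[0x11,0x1d,0x20,0x0d] = 28 28 65 b5

#0 dst[0x11+2] := {0xaa,0x72}
#1 dst[0x0f+2] := {0x5a,0xc7}
#2 dst[0x0f+8] := {0xeb,0xc4,0x9b,0x53,0x39,0x81,0x98,0x5a}
#3 dst[0x0f+6] := {0x72,0x78,0x28,0xa8,0xa3,0x65}
#4 dst[0x1d+4] := {0x28,0xa8,0xa3,0x65}
query mem[0x11]=0x28, mem[0x1d]=0x28, mem[0x20]=0x65, mem[0x0d]=0xb5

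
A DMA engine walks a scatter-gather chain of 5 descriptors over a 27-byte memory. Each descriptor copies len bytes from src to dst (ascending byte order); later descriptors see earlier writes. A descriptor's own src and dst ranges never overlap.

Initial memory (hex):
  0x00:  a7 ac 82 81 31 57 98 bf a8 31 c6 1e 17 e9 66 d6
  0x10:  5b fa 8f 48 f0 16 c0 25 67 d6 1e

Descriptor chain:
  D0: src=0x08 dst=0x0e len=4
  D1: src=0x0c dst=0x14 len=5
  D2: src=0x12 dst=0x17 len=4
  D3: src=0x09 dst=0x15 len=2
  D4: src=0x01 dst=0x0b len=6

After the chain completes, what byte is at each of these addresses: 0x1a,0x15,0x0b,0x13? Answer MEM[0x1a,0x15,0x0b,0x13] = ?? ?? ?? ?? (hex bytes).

MEM[0x1a,0x15,0x0b,0x13] = e9 31 ac 48

[0] 0x08->0x0e len=4 : a8 31 c6 1e
[1] 0x0c->0x14 len=5 : 17 e9 a8 31 c6
[2] 0x12->0x17 len=4 : 8f 48 17 e9
[3] 0x09->0x15 len=2 : 31 c6
[4] 0x01->0x0b len=6 : ac 82 81 31 57 98
query mem[0x1a]=0xe9, mem[0x15]=0x31, mem[0x0b]=0xac, mem[0x13]=0x48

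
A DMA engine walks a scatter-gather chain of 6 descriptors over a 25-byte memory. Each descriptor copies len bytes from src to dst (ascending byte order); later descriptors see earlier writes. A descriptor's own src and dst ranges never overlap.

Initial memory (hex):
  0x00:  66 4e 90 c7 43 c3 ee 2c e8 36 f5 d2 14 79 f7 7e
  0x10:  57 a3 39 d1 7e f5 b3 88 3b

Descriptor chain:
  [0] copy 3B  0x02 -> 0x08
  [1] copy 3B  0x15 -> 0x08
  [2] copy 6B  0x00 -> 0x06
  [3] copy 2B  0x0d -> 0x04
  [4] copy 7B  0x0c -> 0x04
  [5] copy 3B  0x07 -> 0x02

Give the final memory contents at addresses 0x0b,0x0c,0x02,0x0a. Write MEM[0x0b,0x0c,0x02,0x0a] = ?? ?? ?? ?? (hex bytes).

[0] 0x02->0x08 len=3 : 90 c7 43
[1] 0x15->0x08 len=3 : f5 b3 88
[2] 0x00->0x06 len=6 : 66 4e 90 c7 43 c3
[3] 0x0d->0x04 len=2 : 79 f7
[4] 0x0c->0x04 len=7 : 14 79 f7 7e 57 a3 39
[5] 0x07->0x02 len=3 : 7e 57 a3
query mem[0x0b]=0xc3, mem[0x0c]=0x14, mem[0x02]=0x7e, mem[0x0a]=0x39

MEM[0x0b,0x0c,0x02,0x0a] = c3 14 7e 39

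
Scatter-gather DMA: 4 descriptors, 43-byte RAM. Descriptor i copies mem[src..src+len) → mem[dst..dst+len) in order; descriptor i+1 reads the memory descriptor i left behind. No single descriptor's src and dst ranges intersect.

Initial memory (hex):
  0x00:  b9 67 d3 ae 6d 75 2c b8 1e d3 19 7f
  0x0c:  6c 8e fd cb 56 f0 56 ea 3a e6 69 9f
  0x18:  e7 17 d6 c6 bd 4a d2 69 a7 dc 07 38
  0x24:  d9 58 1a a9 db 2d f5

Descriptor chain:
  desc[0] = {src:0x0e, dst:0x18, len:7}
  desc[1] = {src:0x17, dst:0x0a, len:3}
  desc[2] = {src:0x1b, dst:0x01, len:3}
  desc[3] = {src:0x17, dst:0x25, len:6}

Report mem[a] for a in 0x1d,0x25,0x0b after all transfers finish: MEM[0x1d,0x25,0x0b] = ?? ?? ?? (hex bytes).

MEM[0x1d,0x25,0x0b] = ea 9f fd

  after D0: wrote 7B at 0x18 = fdcb56f056ea3a
  after D1: wrote 3B at 0x0a = 9ffdcb
  after D2: wrote 3B at 0x01 = f056ea
  after D3: wrote 6B at 0x25 = 9ffdcb56f056
query mem[0x1d]=0xea, mem[0x25]=0x9f, mem[0x0b]=0xfd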